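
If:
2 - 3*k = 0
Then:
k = 2/3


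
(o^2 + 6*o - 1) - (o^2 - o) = 7*o - 1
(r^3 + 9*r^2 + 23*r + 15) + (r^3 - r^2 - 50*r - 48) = 2*r^3 + 8*r^2 - 27*r - 33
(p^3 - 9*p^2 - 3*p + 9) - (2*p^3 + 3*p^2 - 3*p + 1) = -p^3 - 12*p^2 + 8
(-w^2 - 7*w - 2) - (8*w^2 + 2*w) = -9*w^2 - 9*w - 2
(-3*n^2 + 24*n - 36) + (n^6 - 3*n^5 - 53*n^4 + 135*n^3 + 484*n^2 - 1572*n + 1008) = n^6 - 3*n^5 - 53*n^4 + 135*n^3 + 481*n^2 - 1548*n + 972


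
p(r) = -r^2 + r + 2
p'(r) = 1 - 2*r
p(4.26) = -11.89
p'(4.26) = -7.52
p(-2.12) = -4.61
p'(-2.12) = 5.24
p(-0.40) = 1.44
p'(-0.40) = 1.80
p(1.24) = 1.70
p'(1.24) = -1.48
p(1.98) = 0.06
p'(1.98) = -2.96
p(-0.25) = 1.69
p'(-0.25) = 1.50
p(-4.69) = -24.69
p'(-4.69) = 10.38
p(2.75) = -2.81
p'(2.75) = -4.50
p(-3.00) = -10.00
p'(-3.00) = 7.00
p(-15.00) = -238.00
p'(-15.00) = 31.00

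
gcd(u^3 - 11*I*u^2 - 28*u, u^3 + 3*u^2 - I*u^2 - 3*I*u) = u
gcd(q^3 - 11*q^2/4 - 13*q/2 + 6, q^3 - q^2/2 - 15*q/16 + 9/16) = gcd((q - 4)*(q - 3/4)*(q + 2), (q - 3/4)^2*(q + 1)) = q - 3/4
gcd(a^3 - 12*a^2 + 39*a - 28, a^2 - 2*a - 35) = a - 7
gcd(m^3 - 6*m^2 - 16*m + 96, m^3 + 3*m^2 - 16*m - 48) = m^2 - 16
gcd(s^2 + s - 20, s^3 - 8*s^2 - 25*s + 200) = s + 5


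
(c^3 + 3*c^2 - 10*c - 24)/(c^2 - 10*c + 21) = (c^2 + 6*c + 8)/(c - 7)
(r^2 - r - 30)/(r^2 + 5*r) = (r - 6)/r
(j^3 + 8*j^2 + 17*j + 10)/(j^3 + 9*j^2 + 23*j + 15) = (j + 2)/(j + 3)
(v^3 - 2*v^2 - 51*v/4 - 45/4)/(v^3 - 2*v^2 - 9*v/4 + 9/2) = (2*v^2 - 7*v - 15)/(2*v^2 - 7*v + 6)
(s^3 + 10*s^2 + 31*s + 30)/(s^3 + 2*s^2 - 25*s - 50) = (s + 3)/(s - 5)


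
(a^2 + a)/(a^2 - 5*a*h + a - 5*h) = a/(a - 5*h)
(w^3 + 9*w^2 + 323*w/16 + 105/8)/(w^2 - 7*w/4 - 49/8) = (4*w^2 + 29*w + 30)/(2*(2*w - 7))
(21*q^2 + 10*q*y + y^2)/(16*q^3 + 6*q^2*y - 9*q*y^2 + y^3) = (21*q^2 + 10*q*y + y^2)/(16*q^3 + 6*q^2*y - 9*q*y^2 + y^3)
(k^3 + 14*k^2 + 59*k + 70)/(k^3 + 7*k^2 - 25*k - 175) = (k + 2)/(k - 5)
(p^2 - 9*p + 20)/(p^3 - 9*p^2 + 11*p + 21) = (p^2 - 9*p + 20)/(p^3 - 9*p^2 + 11*p + 21)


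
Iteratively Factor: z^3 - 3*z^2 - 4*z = (z + 1)*(z^2 - 4*z) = (z - 4)*(z + 1)*(z)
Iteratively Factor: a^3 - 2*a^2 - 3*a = (a - 3)*(a^2 + a) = a*(a - 3)*(a + 1)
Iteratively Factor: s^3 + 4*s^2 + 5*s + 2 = (s + 1)*(s^2 + 3*s + 2) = (s + 1)*(s + 2)*(s + 1)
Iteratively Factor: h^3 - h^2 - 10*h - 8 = (h + 2)*(h^2 - 3*h - 4) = (h - 4)*(h + 2)*(h + 1)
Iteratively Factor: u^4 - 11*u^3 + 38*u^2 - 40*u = (u - 5)*(u^3 - 6*u^2 + 8*u) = (u - 5)*(u - 2)*(u^2 - 4*u) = u*(u - 5)*(u - 2)*(u - 4)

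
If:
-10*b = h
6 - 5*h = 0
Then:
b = -3/25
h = 6/5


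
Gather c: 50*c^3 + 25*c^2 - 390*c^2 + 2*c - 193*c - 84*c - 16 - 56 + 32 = 50*c^3 - 365*c^2 - 275*c - 40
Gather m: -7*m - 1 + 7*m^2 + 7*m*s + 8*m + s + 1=7*m^2 + m*(7*s + 1) + s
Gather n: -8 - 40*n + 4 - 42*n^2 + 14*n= -42*n^2 - 26*n - 4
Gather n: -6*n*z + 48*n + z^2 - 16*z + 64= n*(48 - 6*z) + z^2 - 16*z + 64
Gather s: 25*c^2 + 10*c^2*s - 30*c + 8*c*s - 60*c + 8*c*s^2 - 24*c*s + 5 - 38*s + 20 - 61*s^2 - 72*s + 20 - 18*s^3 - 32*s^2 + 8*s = 25*c^2 - 90*c - 18*s^3 + s^2*(8*c - 93) + s*(10*c^2 - 16*c - 102) + 45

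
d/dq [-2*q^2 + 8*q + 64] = 8 - 4*q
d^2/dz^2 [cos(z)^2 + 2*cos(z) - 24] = -2*cos(z) - 2*cos(2*z)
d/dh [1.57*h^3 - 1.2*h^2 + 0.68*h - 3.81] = 4.71*h^2 - 2.4*h + 0.68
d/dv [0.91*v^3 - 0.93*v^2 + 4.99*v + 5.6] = 2.73*v^2 - 1.86*v + 4.99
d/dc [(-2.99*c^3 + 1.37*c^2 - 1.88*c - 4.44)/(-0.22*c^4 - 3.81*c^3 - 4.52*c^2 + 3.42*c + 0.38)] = (-0.6578*c^6 + 0.602800000000002*c^5 + 17.4937*c^4 - 38.6844*c^3 - 57.97*c^2 - 39.0964*c + 14.4704)/(0.0484*c^8 + 1.6764*c^7 + 16.5049*c^6 + 32.9376*c^5 - 5.79720000000001*c^4 - 33.8124*c^3 + 8.2612*c^2 + 2.5992*c + 0.1444)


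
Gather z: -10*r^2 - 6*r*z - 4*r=-10*r^2 - 6*r*z - 4*r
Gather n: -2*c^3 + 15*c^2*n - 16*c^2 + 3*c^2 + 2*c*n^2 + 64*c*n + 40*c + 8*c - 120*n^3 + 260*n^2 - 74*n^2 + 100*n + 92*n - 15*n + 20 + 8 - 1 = -2*c^3 - 13*c^2 + 48*c - 120*n^3 + n^2*(2*c + 186) + n*(15*c^2 + 64*c + 177) + 27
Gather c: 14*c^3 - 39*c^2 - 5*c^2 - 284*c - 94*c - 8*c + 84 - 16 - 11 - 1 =14*c^3 - 44*c^2 - 386*c + 56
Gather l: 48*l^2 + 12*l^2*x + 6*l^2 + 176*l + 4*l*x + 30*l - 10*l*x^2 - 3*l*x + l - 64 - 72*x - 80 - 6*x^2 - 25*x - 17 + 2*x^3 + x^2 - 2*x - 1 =l^2*(12*x + 54) + l*(-10*x^2 + x + 207) + 2*x^3 - 5*x^2 - 99*x - 162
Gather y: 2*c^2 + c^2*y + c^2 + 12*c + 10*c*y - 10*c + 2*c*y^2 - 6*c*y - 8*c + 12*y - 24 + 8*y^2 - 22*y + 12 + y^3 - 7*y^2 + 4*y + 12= 3*c^2 - 6*c + y^3 + y^2*(2*c + 1) + y*(c^2 + 4*c - 6)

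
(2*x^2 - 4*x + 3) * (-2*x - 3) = -4*x^3 + 2*x^2 + 6*x - 9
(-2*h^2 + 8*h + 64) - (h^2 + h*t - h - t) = -3*h^2 - h*t + 9*h + t + 64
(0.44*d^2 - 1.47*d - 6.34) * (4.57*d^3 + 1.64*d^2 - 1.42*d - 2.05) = 2.0108*d^5 - 5.9963*d^4 - 32.0094*d^3 - 9.2122*d^2 + 12.0163*d + 12.997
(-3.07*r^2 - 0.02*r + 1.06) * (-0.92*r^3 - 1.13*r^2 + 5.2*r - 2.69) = 2.8244*r^5 + 3.4875*r^4 - 16.9166*r^3 + 6.9565*r^2 + 5.5658*r - 2.8514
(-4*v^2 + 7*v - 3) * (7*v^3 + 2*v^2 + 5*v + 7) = -28*v^5 + 41*v^4 - 27*v^3 + v^2 + 34*v - 21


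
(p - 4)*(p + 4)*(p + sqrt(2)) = p^3 + sqrt(2)*p^2 - 16*p - 16*sqrt(2)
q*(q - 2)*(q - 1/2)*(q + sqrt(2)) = q^4 - 5*q^3/2 + sqrt(2)*q^3 - 5*sqrt(2)*q^2/2 + q^2 + sqrt(2)*q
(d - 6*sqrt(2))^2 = d^2 - 12*sqrt(2)*d + 72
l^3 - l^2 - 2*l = l*(l - 2)*(l + 1)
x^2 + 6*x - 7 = (x - 1)*(x + 7)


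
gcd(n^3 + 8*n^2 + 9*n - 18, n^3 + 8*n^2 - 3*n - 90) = n + 6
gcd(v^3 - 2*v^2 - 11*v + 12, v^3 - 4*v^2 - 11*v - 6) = 1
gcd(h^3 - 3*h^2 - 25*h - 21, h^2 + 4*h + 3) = h^2 + 4*h + 3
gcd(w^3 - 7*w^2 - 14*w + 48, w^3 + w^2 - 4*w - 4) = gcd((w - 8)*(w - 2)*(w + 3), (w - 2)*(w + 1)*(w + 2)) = w - 2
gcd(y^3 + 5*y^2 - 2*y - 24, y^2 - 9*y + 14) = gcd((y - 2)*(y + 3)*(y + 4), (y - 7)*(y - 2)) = y - 2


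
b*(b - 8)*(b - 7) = b^3 - 15*b^2 + 56*b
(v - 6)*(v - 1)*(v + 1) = v^3 - 6*v^2 - v + 6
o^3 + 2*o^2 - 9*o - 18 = (o - 3)*(o + 2)*(o + 3)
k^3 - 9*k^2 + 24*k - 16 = (k - 4)^2*(k - 1)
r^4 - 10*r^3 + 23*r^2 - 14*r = r*(r - 7)*(r - 2)*(r - 1)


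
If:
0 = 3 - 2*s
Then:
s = 3/2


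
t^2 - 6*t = t*(t - 6)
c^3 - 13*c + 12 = (c - 3)*(c - 1)*(c + 4)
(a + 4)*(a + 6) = a^2 + 10*a + 24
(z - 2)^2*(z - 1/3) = z^3 - 13*z^2/3 + 16*z/3 - 4/3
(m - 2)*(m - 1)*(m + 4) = m^3 + m^2 - 10*m + 8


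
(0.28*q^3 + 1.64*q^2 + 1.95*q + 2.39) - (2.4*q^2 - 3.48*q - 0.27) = 0.28*q^3 - 0.76*q^2 + 5.43*q + 2.66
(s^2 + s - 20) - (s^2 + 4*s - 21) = 1 - 3*s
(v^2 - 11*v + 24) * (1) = v^2 - 11*v + 24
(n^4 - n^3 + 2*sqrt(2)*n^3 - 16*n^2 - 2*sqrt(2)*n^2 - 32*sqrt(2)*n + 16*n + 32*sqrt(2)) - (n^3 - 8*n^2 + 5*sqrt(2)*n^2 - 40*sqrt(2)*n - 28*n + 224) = n^4 - 2*n^3 + 2*sqrt(2)*n^3 - 7*sqrt(2)*n^2 - 8*n^2 + 8*sqrt(2)*n + 44*n - 224 + 32*sqrt(2)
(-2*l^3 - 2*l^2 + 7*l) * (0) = 0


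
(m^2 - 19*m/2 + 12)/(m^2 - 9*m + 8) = (m - 3/2)/(m - 1)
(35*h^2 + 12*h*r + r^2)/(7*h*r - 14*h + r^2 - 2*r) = (5*h + r)/(r - 2)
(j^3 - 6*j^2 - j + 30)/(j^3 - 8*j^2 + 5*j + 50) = (j - 3)/(j - 5)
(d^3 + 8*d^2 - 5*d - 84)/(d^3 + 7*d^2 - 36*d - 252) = (d^2 + d - 12)/(d^2 - 36)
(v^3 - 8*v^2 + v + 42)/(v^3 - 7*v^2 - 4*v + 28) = (v - 3)/(v - 2)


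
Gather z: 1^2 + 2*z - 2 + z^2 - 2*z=z^2 - 1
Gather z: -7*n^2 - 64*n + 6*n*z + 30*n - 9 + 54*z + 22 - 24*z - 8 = -7*n^2 - 34*n + z*(6*n + 30) + 5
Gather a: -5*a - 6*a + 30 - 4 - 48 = -11*a - 22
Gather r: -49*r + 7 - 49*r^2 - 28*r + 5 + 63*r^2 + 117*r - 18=14*r^2 + 40*r - 6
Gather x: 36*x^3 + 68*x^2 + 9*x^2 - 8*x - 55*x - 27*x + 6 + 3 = 36*x^3 + 77*x^2 - 90*x + 9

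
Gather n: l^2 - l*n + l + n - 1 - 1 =l^2 + l + n*(1 - l) - 2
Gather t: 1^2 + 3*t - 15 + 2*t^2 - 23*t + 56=2*t^2 - 20*t + 42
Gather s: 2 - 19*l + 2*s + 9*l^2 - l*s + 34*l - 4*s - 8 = 9*l^2 + 15*l + s*(-l - 2) - 6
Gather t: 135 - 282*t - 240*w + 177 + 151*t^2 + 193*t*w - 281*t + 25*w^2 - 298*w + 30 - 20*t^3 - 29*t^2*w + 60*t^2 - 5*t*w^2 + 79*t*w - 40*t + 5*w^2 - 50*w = -20*t^3 + t^2*(211 - 29*w) + t*(-5*w^2 + 272*w - 603) + 30*w^2 - 588*w + 342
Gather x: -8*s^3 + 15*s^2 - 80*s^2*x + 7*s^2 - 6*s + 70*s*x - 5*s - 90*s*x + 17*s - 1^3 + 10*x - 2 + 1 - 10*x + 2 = -8*s^3 + 22*s^2 + 6*s + x*(-80*s^2 - 20*s)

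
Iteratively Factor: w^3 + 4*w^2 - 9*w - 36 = (w - 3)*(w^2 + 7*w + 12) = (w - 3)*(w + 4)*(w + 3)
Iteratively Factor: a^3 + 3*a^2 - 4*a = (a)*(a^2 + 3*a - 4) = a*(a - 1)*(a + 4)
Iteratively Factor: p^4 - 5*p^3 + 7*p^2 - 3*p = (p - 3)*(p^3 - 2*p^2 + p) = (p - 3)*(p - 1)*(p^2 - p) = p*(p - 3)*(p - 1)*(p - 1)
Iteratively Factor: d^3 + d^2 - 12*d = (d + 4)*(d^2 - 3*d) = (d - 3)*(d + 4)*(d)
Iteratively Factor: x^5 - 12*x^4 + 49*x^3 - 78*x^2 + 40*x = (x)*(x^4 - 12*x^3 + 49*x^2 - 78*x + 40) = x*(x - 4)*(x^3 - 8*x^2 + 17*x - 10) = x*(x - 5)*(x - 4)*(x^2 - 3*x + 2) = x*(x - 5)*(x - 4)*(x - 2)*(x - 1)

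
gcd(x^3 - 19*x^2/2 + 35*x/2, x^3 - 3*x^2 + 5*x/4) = x^2 - 5*x/2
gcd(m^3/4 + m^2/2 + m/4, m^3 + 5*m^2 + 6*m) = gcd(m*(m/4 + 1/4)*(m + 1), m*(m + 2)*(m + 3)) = m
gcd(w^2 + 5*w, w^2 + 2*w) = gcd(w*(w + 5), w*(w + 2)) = w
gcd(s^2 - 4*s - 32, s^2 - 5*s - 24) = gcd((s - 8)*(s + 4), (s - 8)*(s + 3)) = s - 8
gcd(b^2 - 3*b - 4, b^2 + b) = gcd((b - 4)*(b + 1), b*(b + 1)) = b + 1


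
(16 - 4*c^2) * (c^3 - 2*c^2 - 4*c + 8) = -4*c^5 + 8*c^4 + 32*c^3 - 64*c^2 - 64*c + 128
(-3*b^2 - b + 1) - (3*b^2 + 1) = -6*b^2 - b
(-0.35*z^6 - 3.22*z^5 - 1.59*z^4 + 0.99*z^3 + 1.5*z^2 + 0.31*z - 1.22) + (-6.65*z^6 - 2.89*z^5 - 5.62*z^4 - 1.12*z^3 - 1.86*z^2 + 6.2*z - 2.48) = -7.0*z^6 - 6.11*z^5 - 7.21*z^4 - 0.13*z^3 - 0.36*z^2 + 6.51*z - 3.7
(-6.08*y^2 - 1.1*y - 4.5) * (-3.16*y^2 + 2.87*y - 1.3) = 19.2128*y^4 - 13.9736*y^3 + 18.967*y^2 - 11.485*y + 5.85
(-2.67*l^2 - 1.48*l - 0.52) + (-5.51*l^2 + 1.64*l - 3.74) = -8.18*l^2 + 0.16*l - 4.26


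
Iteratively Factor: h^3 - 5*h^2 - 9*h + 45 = (h - 3)*(h^2 - 2*h - 15) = (h - 3)*(h + 3)*(h - 5)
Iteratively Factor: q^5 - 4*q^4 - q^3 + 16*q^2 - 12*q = (q)*(q^4 - 4*q^3 - q^2 + 16*q - 12) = q*(q - 1)*(q^3 - 3*q^2 - 4*q + 12) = q*(q - 1)*(q + 2)*(q^2 - 5*q + 6) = q*(q - 2)*(q - 1)*(q + 2)*(q - 3)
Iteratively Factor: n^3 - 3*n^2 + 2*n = (n - 1)*(n^2 - 2*n) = (n - 2)*(n - 1)*(n)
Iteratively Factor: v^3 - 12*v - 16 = (v + 2)*(v^2 - 2*v - 8) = (v + 2)^2*(v - 4)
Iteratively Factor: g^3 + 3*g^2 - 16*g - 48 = (g + 4)*(g^2 - g - 12) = (g + 3)*(g + 4)*(g - 4)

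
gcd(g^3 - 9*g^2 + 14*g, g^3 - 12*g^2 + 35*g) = g^2 - 7*g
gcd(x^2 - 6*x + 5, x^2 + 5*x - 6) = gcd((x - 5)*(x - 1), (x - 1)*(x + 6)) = x - 1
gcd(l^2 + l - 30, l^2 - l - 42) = l + 6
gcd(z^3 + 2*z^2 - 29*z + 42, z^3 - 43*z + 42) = z + 7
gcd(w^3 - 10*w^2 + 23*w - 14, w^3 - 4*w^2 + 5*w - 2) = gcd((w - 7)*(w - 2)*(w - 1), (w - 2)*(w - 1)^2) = w^2 - 3*w + 2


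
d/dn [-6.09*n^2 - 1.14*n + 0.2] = -12.18*n - 1.14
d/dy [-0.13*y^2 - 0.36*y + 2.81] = -0.26*y - 0.36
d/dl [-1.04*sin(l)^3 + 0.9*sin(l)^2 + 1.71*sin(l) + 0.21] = (-3.12*sin(l)^2 + 1.8*sin(l) + 1.71)*cos(l)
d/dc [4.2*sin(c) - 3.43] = 4.2*cos(c)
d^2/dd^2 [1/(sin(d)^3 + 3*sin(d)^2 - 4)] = 3*(-12*sin(d)^4 + 3*sin(d) - sin(3*d) + 8)/(4*(sin(d) - 1)^3*(sin(d) + 2)^4)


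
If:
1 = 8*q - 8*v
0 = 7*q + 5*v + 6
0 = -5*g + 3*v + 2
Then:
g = 9/160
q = -43/96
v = -55/96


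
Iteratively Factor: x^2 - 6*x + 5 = (x - 5)*(x - 1)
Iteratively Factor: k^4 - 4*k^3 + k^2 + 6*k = (k)*(k^3 - 4*k^2 + k + 6) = k*(k - 3)*(k^2 - k - 2) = k*(k - 3)*(k - 2)*(k + 1)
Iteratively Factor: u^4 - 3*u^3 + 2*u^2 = (u)*(u^3 - 3*u^2 + 2*u) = u*(u - 1)*(u^2 - 2*u) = u*(u - 2)*(u - 1)*(u)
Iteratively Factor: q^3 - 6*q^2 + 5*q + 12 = (q + 1)*(q^2 - 7*q + 12) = (q - 3)*(q + 1)*(q - 4)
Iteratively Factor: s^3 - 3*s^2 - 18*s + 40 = (s - 2)*(s^2 - s - 20) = (s - 2)*(s + 4)*(s - 5)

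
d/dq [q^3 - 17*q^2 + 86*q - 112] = 3*q^2 - 34*q + 86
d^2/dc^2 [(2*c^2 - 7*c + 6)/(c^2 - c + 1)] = 2*(-5*c^3 + 12*c^2 + 3*c - 5)/(c^6 - 3*c^5 + 6*c^4 - 7*c^3 + 6*c^2 - 3*c + 1)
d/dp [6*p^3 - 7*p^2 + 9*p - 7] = 18*p^2 - 14*p + 9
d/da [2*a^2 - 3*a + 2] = 4*a - 3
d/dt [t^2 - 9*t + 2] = 2*t - 9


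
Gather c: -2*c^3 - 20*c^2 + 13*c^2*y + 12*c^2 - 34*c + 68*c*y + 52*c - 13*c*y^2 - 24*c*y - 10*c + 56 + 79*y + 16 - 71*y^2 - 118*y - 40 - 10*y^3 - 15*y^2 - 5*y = -2*c^3 + c^2*(13*y - 8) + c*(-13*y^2 + 44*y + 8) - 10*y^3 - 86*y^2 - 44*y + 32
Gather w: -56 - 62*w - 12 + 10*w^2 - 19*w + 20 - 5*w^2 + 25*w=5*w^2 - 56*w - 48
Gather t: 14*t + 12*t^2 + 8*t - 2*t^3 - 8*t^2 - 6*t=-2*t^3 + 4*t^2 + 16*t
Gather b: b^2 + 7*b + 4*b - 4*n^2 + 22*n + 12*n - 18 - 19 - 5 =b^2 + 11*b - 4*n^2 + 34*n - 42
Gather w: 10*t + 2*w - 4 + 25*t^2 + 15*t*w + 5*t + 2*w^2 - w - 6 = 25*t^2 + 15*t + 2*w^2 + w*(15*t + 1) - 10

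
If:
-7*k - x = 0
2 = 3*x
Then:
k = -2/21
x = 2/3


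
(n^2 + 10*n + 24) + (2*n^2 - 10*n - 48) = 3*n^2 - 24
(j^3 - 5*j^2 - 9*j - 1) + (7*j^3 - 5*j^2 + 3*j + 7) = 8*j^3 - 10*j^2 - 6*j + 6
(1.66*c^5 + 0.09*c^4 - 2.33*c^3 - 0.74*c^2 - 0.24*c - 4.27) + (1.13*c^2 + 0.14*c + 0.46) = 1.66*c^5 + 0.09*c^4 - 2.33*c^3 + 0.39*c^2 - 0.1*c - 3.81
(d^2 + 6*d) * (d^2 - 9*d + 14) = d^4 - 3*d^3 - 40*d^2 + 84*d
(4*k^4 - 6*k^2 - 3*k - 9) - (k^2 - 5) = 4*k^4 - 7*k^2 - 3*k - 4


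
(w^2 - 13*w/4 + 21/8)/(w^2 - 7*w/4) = (w - 3/2)/w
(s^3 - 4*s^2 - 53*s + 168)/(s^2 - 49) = (s^2 - 11*s + 24)/(s - 7)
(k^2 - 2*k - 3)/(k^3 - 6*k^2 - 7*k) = (k - 3)/(k*(k - 7))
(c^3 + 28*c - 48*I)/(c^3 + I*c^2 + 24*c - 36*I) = (c - 4*I)/(c - 3*I)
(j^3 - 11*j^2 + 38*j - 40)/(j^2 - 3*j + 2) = (j^2 - 9*j + 20)/(j - 1)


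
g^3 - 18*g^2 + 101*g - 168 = (g - 8)*(g - 7)*(g - 3)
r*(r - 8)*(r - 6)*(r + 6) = r^4 - 8*r^3 - 36*r^2 + 288*r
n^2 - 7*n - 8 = (n - 8)*(n + 1)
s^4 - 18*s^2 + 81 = (s - 3)^2*(s + 3)^2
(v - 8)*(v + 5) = v^2 - 3*v - 40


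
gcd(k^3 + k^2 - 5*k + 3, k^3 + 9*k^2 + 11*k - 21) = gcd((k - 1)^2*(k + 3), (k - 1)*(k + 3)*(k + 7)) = k^2 + 2*k - 3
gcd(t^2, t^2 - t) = t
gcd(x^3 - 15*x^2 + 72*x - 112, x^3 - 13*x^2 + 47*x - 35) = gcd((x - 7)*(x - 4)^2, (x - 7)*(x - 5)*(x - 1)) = x - 7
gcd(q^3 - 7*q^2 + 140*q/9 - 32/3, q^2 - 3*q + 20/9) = q - 4/3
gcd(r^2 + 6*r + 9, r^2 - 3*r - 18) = r + 3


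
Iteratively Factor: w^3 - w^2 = (w)*(w^2 - w) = w*(w - 1)*(w)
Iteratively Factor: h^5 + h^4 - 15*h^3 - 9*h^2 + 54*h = (h - 2)*(h^4 + 3*h^3 - 9*h^2 - 27*h) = (h - 2)*(h + 3)*(h^3 - 9*h) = h*(h - 2)*(h + 3)*(h^2 - 9) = h*(h - 3)*(h - 2)*(h + 3)*(h + 3)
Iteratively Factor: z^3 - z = (z - 1)*(z^2 + z) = z*(z - 1)*(z + 1)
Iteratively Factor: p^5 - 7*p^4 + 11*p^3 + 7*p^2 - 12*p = (p - 1)*(p^4 - 6*p^3 + 5*p^2 + 12*p) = p*(p - 1)*(p^3 - 6*p^2 + 5*p + 12) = p*(p - 3)*(p - 1)*(p^2 - 3*p - 4) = p*(p - 4)*(p - 3)*(p - 1)*(p + 1)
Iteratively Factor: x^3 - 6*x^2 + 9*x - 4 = (x - 1)*(x^2 - 5*x + 4) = (x - 4)*(x - 1)*(x - 1)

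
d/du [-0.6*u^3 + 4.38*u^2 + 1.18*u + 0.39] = -1.8*u^2 + 8.76*u + 1.18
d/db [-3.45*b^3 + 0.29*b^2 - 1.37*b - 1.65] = -10.35*b^2 + 0.58*b - 1.37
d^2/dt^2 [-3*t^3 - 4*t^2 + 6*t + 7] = -18*t - 8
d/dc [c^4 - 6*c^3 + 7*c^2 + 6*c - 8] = 4*c^3 - 18*c^2 + 14*c + 6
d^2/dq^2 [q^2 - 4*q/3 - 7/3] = 2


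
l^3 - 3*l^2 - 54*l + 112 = (l - 8)*(l - 2)*(l + 7)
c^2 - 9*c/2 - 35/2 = (c - 7)*(c + 5/2)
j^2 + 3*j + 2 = (j + 1)*(j + 2)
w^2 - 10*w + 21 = (w - 7)*(w - 3)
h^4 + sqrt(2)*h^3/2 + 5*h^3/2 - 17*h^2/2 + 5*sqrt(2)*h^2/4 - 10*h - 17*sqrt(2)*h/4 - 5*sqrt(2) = (h - 5/2)*(h + 1)*(h + 4)*(h + sqrt(2)/2)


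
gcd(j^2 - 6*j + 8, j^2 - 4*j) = j - 4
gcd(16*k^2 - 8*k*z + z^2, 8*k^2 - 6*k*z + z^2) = -4*k + z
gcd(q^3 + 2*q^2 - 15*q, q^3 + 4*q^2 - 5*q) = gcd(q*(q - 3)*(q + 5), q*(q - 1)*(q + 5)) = q^2 + 5*q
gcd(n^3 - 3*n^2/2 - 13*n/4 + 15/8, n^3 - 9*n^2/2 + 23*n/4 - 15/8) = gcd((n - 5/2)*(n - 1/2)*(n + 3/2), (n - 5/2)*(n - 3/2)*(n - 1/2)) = n^2 - 3*n + 5/4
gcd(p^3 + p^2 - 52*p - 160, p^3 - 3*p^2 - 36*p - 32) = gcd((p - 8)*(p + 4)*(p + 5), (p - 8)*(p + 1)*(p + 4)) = p^2 - 4*p - 32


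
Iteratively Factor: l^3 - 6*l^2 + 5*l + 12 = (l - 4)*(l^2 - 2*l - 3) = (l - 4)*(l - 3)*(l + 1)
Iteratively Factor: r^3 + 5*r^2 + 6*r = (r + 3)*(r^2 + 2*r) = r*(r + 3)*(r + 2)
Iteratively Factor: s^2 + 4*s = (s)*(s + 4)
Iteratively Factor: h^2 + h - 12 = (h + 4)*(h - 3)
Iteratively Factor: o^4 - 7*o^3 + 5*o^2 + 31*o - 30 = (o - 5)*(o^3 - 2*o^2 - 5*o + 6) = (o - 5)*(o - 3)*(o^2 + o - 2) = (o - 5)*(o - 3)*(o - 1)*(o + 2)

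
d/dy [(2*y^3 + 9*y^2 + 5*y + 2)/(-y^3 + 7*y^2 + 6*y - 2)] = (23*y^4 + 34*y^3 + 13*y^2 - 64*y - 22)/(y^6 - 14*y^5 + 37*y^4 + 88*y^3 + 8*y^2 - 24*y + 4)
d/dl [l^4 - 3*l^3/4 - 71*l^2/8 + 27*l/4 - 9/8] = 4*l^3 - 9*l^2/4 - 71*l/4 + 27/4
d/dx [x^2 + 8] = 2*x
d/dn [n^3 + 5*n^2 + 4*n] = 3*n^2 + 10*n + 4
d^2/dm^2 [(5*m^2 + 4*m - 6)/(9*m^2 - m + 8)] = 2*(369*m^3 - 2538*m^2 - 702*m + 778)/(729*m^6 - 243*m^5 + 1971*m^4 - 433*m^3 + 1752*m^2 - 192*m + 512)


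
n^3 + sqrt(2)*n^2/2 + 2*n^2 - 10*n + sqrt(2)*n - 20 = (n + 2)*(n - 2*sqrt(2))*(n + 5*sqrt(2)/2)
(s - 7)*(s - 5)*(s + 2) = s^3 - 10*s^2 + 11*s + 70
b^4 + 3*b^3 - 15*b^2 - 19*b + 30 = (b - 3)*(b - 1)*(b + 2)*(b + 5)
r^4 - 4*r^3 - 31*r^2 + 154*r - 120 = (r - 5)*(r - 4)*(r - 1)*(r + 6)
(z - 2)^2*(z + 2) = z^3 - 2*z^2 - 4*z + 8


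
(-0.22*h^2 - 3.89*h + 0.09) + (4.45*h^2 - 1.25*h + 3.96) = 4.23*h^2 - 5.14*h + 4.05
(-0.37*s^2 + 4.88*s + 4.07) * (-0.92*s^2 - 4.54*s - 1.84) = 0.3404*s^4 - 2.8098*s^3 - 25.2188*s^2 - 27.457*s - 7.4888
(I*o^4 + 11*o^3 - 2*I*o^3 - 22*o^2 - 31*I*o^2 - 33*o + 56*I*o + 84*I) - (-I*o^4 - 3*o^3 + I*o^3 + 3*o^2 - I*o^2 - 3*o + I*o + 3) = 2*I*o^4 + 14*o^3 - 3*I*o^3 - 25*o^2 - 30*I*o^2 - 30*o + 55*I*o - 3 + 84*I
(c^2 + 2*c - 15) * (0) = 0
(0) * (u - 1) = 0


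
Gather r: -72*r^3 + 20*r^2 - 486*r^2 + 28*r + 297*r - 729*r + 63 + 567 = -72*r^3 - 466*r^2 - 404*r + 630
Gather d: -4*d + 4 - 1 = 3 - 4*d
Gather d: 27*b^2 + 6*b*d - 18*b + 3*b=27*b^2 + 6*b*d - 15*b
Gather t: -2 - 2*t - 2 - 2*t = -4*t - 4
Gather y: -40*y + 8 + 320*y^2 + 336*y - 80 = 320*y^2 + 296*y - 72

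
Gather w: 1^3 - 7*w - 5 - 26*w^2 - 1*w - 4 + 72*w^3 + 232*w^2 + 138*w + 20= 72*w^3 + 206*w^2 + 130*w + 12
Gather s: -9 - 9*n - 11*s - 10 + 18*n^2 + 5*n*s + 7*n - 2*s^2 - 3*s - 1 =18*n^2 - 2*n - 2*s^2 + s*(5*n - 14) - 20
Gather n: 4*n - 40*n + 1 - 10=-36*n - 9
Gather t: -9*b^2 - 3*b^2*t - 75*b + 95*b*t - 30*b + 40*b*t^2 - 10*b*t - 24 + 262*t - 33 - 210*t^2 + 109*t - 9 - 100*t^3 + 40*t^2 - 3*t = -9*b^2 - 105*b - 100*t^3 + t^2*(40*b - 170) + t*(-3*b^2 + 85*b + 368) - 66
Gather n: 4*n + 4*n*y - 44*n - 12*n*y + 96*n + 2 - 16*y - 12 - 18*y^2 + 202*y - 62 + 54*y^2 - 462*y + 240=n*(56 - 8*y) + 36*y^2 - 276*y + 168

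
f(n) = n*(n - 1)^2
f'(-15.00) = 736.00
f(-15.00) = -3840.00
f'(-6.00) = 133.00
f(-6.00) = -294.00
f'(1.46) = 1.55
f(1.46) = 0.31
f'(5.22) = 61.87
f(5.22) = 92.96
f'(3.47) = 23.24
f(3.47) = 21.17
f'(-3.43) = 50.01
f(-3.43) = -67.31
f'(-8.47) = 250.10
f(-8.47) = -759.60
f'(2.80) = 13.32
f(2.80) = 9.07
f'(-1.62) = 15.35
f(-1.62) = -11.12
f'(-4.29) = 73.37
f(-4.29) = -120.05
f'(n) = n*(2*n - 2) + (n - 1)^2 = (n - 1)*(3*n - 1)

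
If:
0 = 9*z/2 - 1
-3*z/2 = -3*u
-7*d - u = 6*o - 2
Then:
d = 17/63 - 6*o/7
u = 1/9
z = 2/9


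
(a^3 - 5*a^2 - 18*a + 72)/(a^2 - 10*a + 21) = (a^2 - 2*a - 24)/(a - 7)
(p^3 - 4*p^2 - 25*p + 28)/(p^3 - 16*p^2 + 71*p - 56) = (p + 4)/(p - 8)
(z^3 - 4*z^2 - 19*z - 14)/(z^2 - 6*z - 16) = (z^2 - 6*z - 7)/(z - 8)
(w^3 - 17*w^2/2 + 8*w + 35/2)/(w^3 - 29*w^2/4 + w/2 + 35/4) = 2*(2*w - 5)/(4*w - 5)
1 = 1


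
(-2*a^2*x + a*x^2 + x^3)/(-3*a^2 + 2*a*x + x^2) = x*(2*a + x)/(3*a + x)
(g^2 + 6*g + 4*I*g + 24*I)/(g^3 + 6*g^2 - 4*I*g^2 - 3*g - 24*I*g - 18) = (g + 4*I)/(g^2 - 4*I*g - 3)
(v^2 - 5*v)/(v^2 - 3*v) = (v - 5)/(v - 3)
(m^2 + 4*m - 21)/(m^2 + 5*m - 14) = (m - 3)/(m - 2)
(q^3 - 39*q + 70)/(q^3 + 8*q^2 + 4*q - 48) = (q^2 + 2*q - 35)/(q^2 + 10*q + 24)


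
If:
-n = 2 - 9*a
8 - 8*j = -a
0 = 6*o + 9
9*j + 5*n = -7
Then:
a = -16/123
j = 121/123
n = -130/41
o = -3/2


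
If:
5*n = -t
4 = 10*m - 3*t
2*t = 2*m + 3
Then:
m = 17/14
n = -19/35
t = 19/7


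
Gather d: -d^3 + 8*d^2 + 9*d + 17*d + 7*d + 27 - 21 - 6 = -d^3 + 8*d^2 + 33*d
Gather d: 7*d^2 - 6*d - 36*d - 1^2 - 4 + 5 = 7*d^2 - 42*d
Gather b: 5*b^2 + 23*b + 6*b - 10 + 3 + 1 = 5*b^2 + 29*b - 6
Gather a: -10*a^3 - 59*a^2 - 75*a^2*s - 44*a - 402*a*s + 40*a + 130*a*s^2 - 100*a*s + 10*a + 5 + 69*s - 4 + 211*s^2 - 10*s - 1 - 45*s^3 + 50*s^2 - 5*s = -10*a^3 + a^2*(-75*s - 59) + a*(130*s^2 - 502*s + 6) - 45*s^3 + 261*s^2 + 54*s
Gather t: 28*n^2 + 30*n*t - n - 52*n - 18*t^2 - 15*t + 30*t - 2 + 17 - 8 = 28*n^2 - 53*n - 18*t^2 + t*(30*n + 15) + 7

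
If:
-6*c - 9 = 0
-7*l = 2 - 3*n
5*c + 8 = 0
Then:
No Solution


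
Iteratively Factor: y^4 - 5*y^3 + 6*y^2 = (y - 3)*(y^3 - 2*y^2) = y*(y - 3)*(y^2 - 2*y) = y*(y - 3)*(y - 2)*(y)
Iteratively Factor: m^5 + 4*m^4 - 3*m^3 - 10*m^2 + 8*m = (m)*(m^4 + 4*m^3 - 3*m^2 - 10*m + 8) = m*(m - 1)*(m^3 + 5*m^2 + 2*m - 8) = m*(m - 1)*(m + 4)*(m^2 + m - 2) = m*(m - 1)*(m + 2)*(m + 4)*(m - 1)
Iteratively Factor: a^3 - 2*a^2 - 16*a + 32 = (a + 4)*(a^2 - 6*a + 8) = (a - 2)*(a + 4)*(a - 4)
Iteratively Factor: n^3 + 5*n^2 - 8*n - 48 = (n + 4)*(n^2 + n - 12) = (n + 4)^2*(n - 3)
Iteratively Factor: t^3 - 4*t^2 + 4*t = (t)*(t^2 - 4*t + 4) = t*(t - 2)*(t - 2)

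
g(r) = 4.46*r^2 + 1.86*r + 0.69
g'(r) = 8.92*r + 1.86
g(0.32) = 1.74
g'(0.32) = 4.71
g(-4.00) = 64.61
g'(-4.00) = -33.82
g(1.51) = 13.67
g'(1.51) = 15.33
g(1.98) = 21.86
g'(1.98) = 19.52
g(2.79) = 40.60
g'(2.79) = 26.75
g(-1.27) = 5.52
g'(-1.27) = -9.47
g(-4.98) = 102.04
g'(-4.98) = -42.56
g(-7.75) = 254.15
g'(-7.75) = -67.27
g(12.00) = 665.25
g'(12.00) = 108.90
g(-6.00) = 150.09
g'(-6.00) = -51.66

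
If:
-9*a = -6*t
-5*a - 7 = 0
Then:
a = -7/5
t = -21/10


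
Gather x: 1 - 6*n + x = -6*n + x + 1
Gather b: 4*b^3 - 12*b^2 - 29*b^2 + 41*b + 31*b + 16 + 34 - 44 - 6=4*b^3 - 41*b^2 + 72*b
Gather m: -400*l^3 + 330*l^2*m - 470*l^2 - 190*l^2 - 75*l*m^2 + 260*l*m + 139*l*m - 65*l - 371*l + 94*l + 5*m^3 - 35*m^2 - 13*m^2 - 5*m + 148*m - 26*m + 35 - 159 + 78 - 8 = -400*l^3 - 660*l^2 - 342*l + 5*m^3 + m^2*(-75*l - 48) + m*(330*l^2 + 399*l + 117) - 54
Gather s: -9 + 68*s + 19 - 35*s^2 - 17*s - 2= -35*s^2 + 51*s + 8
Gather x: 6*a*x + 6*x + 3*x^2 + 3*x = 3*x^2 + x*(6*a + 9)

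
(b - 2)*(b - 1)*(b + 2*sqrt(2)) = b^3 - 3*b^2 + 2*sqrt(2)*b^2 - 6*sqrt(2)*b + 2*b + 4*sqrt(2)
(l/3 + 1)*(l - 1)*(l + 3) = l^3/3 + 5*l^2/3 + l - 3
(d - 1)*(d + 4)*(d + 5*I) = d^3 + 3*d^2 + 5*I*d^2 - 4*d + 15*I*d - 20*I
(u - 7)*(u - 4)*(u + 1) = u^3 - 10*u^2 + 17*u + 28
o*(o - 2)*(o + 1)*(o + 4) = o^4 + 3*o^3 - 6*o^2 - 8*o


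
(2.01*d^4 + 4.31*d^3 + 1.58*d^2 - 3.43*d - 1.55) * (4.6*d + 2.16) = 9.246*d^5 + 24.1676*d^4 + 16.5776*d^3 - 12.3652*d^2 - 14.5388*d - 3.348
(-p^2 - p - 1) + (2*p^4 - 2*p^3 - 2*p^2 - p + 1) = 2*p^4 - 2*p^3 - 3*p^2 - 2*p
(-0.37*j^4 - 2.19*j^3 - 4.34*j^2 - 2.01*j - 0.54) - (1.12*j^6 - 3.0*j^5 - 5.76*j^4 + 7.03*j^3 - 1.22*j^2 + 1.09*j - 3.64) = -1.12*j^6 + 3.0*j^5 + 5.39*j^4 - 9.22*j^3 - 3.12*j^2 - 3.1*j + 3.1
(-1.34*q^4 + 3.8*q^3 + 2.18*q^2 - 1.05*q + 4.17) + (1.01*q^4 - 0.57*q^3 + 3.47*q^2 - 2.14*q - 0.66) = -0.33*q^4 + 3.23*q^3 + 5.65*q^2 - 3.19*q + 3.51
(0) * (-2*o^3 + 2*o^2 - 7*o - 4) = 0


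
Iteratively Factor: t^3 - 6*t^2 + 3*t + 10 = (t - 2)*(t^2 - 4*t - 5) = (t - 5)*(t - 2)*(t + 1)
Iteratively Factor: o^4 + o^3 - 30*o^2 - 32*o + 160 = (o - 5)*(o^3 + 6*o^2 - 32) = (o - 5)*(o - 2)*(o^2 + 8*o + 16) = (o - 5)*(o - 2)*(o + 4)*(o + 4)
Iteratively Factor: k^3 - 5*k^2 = (k - 5)*(k^2) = k*(k - 5)*(k)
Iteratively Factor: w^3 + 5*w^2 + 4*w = (w + 4)*(w^2 + w) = w*(w + 4)*(w + 1)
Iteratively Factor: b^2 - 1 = (b + 1)*(b - 1)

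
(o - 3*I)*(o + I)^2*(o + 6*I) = o^4 + 5*I*o^3 + 11*o^2 + 33*I*o - 18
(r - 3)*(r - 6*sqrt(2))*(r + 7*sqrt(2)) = r^3 - 3*r^2 + sqrt(2)*r^2 - 84*r - 3*sqrt(2)*r + 252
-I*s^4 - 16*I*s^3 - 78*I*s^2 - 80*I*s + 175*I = (s + 5)^2*(s + 7)*(-I*s + I)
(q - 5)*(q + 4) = q^2 - q - 20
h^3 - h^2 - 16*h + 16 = (h - 4)*(h - 1)*(h + 4)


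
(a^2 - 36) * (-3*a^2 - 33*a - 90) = -3*a^4 - 33*a^3 + 18*a^2 + 1188*a + 3240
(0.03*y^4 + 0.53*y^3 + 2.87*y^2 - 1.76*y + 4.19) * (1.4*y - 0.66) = 0.042*y^5 + 0.7222*y^4 + 3.6682*y^3 - 4.3582*y^2 + 7.0276*y - 2.7654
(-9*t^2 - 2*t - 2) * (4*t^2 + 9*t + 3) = -36*t^4 - 89*t^3 - 53*t^2 - 24*t - 6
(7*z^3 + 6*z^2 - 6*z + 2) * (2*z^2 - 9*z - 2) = 14*z^5 - 51*z^4 - 80*z^3 + 46*z^2 - 6*z - 4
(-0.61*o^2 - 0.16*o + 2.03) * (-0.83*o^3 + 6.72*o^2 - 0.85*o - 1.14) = 0.5063*o^5 - 3.9664*o^4 - 2.2416*o^3 + 14.473*o^2 - 1.5431*o - 2.3142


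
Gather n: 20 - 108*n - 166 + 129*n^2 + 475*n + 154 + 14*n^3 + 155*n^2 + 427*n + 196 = 14*n^3 + 284*n^2 + 794*n + 204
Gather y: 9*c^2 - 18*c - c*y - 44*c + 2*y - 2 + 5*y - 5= 9*c^2 - 62*c + y*(7 - c) - 7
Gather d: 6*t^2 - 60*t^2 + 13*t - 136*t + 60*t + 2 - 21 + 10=-54*t^2 - 63*t - 9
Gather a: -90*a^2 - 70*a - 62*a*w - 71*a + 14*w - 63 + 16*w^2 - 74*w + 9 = -90*a^2 + a*(-62*w - 141) + 16*w^2 - 60*w - 54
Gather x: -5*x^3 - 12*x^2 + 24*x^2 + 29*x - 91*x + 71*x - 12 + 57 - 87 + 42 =-5*x^3 + 12*x^2 + 9*x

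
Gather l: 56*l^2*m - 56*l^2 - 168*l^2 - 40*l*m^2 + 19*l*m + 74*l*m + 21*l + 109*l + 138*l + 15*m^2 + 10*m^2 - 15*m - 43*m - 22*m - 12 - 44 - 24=l^2*(56*m - 224) + l*(-40*m^2 + 93*m + 268) + 25*m^2 - 80*m - 80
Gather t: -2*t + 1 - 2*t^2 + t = -2*t^2 - t + 1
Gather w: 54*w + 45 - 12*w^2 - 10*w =-12*w^2 + 44*w + 45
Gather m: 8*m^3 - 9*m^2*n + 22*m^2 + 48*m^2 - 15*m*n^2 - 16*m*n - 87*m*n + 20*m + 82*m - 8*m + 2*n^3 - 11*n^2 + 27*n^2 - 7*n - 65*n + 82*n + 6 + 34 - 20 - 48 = 8*m^3 + m^2*(70 - 9*n) + m*(-15*n^2 - 103*n + 94) + 2*n^3 + 16*n^2 + 10*n - 28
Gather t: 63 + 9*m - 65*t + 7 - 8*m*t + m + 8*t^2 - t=10*m + 8*t^2 + t*(-8*m - 66) + 70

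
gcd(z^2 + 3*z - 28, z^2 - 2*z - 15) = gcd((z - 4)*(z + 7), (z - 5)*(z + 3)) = 1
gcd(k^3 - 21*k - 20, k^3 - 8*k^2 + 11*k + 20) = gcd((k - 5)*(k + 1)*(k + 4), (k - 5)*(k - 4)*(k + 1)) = k^2 - 4*k - 5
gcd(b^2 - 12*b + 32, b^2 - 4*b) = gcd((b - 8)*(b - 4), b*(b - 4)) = b - 4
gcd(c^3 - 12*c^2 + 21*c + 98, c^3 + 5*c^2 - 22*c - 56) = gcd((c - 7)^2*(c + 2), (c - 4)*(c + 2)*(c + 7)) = c + 2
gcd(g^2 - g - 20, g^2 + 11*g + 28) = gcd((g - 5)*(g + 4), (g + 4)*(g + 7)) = g + 4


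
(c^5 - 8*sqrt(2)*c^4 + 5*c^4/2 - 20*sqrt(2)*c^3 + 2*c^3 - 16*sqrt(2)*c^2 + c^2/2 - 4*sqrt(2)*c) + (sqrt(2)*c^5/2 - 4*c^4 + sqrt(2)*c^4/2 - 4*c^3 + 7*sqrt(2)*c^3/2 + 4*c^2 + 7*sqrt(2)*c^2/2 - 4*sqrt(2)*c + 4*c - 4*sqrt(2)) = sqrt(2)*c^5/2 + c^5 - 15*sqrt(2)*c^4/2 - 3*c^4/2 - 33*sqrt(2)*c^3/2 - 2*c^3 - 25*sqrt(2)*c^2/2 + 9*c^2/2 - 8*sqrt(2)*c + 4*c - 4*sqrt(2)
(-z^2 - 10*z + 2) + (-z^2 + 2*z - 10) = -2*z^2 - 8*z - 8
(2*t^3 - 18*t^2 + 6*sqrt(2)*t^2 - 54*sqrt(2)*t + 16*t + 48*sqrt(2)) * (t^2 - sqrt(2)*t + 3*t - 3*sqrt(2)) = 2*t^5 - 12*t^4 + 4*sqrt(2)*t^4 - 50*t^3 - 24*sqrt(2)*t^3 - 76*sqrt(2)*t^2 + 120*t^2 + 96*sqrt(2)*t + 228*t - 288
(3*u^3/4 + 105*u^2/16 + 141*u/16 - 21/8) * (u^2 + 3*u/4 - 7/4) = 3*u^5/4 + 57*u^4/8 + 795*u^3/64 - 15*u^2/2 - 1113*u/64 + 147/32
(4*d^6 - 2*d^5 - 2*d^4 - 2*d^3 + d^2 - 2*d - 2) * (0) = 0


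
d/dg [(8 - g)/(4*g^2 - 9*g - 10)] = 2*(2*g^2 - 32*g + 41)/(16*g^4 - 72*g^3 + g^2 + 180*g + 100)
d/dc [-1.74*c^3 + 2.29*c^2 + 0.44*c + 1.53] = -5.22*c^2 + 4.58*c + 0.44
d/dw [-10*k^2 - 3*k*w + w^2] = -3*k + 2*w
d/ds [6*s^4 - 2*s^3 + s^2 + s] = 24*s^3 - 6*s^2 + 2*s + 1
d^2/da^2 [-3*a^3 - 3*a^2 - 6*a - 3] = -18*a - 6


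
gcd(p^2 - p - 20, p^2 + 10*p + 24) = p + 4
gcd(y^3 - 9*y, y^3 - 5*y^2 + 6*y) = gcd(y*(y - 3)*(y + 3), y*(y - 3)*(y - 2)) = y^2 - 3*y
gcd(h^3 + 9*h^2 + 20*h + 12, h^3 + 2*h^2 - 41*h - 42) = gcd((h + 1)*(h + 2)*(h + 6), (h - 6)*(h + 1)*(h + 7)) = h + 1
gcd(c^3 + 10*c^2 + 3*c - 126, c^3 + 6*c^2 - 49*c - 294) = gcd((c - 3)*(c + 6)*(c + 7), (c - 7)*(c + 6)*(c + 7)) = c^2 + 13*c + 42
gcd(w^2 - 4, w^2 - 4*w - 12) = w + 2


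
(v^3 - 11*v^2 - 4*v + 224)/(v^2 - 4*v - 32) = v - 7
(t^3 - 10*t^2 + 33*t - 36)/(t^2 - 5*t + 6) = (t^2 - 7*t + 12)/(t - 2)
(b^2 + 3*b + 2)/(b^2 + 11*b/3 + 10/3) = 3*(b + 1)/(3*b + 5)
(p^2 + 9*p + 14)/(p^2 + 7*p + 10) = (p + 7)/(p + 5)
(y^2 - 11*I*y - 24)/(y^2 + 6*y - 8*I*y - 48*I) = (y - 3*I)/(y + 6)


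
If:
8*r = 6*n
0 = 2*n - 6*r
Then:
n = 0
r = 0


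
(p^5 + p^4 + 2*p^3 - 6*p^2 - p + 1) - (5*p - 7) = p^5 + p^4 + 2*p^3 - 6*p^2 - 6*p + 8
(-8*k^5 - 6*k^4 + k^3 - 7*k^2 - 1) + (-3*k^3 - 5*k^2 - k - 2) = -8*k^5 - 6*k^4 - 2*k^3 - 12*k^2 - k - 3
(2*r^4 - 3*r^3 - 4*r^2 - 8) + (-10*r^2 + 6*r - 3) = 2*r^4 - 3*r^3 - 14*r^2 + 6*r - 11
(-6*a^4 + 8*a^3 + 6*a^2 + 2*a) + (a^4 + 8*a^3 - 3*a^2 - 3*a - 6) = -5*a^4 + 16*a^3 + 3*a^2 - a - 6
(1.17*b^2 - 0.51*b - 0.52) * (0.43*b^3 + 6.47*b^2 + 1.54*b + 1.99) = 0.5031*b^5 + 7.3506*b^4 - 1.7215*b^3 - 1.8215*b^2 - 1.8157*b - 1.0348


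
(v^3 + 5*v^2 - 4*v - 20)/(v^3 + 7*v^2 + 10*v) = (v - 2)/v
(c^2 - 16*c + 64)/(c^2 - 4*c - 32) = (c - 8)/(c + 4)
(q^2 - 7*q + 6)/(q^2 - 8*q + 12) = (q - 1)/(q - 2)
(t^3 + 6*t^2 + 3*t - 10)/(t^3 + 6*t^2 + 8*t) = (t^2 + 4*t - 5)/(t*(t + 4))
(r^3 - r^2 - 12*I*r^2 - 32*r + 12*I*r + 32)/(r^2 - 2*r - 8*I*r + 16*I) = (r^2 - r*(1 + 4*I) + 4*I)/(r - 2)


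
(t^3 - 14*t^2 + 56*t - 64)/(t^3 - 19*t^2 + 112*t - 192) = (t^2 - 6*t + 8)/(t^2 - 11*t + 24)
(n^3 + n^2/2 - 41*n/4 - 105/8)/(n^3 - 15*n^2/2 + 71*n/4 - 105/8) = (4*n^2 + 16*n + 15)/(4*n^2 - 16*n + 15)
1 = 1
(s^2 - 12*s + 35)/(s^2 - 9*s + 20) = (s - 7)/(s - 4)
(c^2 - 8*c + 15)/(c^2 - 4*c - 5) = (c - 3)/(c + 1)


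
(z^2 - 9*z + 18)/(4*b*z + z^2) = (z^2 - 9*z + 18)/(z*(4*b + z))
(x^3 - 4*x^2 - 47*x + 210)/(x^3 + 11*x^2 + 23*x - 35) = (x^2 - 11*x + 30)/(x^2 + 4*x - 5)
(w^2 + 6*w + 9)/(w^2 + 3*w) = (w + 3)/w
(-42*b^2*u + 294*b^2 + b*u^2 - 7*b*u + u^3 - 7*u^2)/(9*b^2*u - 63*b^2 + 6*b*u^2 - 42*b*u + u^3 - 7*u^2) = (-42*b^2 + b*u + u^2)/(9*b^2 + 6*b*u + u^2)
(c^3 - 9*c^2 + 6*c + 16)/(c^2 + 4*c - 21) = (c^3 - 9*c^2 + 6*c + 16)/(c^2 + 4*c - 21)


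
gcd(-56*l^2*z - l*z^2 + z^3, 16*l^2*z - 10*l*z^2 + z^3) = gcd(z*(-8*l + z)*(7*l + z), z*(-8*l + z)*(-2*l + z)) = -8*l*z + z^2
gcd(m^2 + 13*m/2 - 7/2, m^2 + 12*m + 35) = m + 7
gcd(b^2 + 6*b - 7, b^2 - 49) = b + 7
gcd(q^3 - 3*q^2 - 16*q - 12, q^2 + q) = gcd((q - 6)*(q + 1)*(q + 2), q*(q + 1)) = q + 1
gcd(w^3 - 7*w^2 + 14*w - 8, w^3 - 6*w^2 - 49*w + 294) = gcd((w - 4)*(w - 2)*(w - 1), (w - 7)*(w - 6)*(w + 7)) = 1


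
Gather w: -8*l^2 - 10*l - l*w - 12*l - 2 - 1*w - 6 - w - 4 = -8*l^2 - 22*l + w*(-l - 2) - 12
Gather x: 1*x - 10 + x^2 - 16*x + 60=x^2 - 15*x + 50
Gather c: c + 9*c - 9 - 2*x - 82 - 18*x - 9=10*c - 20*x - 100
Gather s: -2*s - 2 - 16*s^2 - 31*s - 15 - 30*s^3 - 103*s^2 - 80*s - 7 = -30*s^3 - 119*s^2 - 113*s - 24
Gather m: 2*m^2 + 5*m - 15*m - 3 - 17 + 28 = 2*m^2 - 10*m + 8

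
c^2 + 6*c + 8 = (c + 2)*(c + 4)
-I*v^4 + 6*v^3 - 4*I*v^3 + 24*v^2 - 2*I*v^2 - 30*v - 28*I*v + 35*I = (v + 5)*(v - I)*(v + 7*I)*(-I*v + I)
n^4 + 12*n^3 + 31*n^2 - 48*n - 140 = (n - 2)*(n + 2)*(n + 5)*(n + 7)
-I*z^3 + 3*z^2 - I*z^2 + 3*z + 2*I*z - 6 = (z + 2)*(z + 3*I)*(-I*z + I)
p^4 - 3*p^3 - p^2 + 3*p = p*(p - 3)*(p - 1)*(p + 1)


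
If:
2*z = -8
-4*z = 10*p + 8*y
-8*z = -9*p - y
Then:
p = -136/31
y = 232/31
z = -4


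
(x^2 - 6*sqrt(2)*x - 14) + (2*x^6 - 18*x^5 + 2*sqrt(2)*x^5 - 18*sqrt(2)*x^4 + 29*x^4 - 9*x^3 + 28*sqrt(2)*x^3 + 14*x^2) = 2*x^6 - 18*x^5 + 2*sqrt(2)*x^5 - 18*sqrt(2)*x^4 + 29*x^4 - 9*x^3 + 28*sqrt(2)*x^3 + 15*x^2 - 6*sqrt(2)*x - 14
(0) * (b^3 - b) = 0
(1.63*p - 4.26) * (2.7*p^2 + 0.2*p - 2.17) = 4.401*p^3 - 11.176*p^2 - 4.3891*p + 9.2442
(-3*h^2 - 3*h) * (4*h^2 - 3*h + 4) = -12*h^4 - 3*h^3 - 3*h^2 - 12*h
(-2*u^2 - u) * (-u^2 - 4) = 2*u^4 + u^3 + 8*u^2 + 4*u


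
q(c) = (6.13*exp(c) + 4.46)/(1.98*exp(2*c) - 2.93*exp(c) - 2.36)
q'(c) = (6.13*exp(c) + 4.46)*(-3.96*exp(2*c) + 2.93*exp(c))/(1.98*exp(2*c) - 2.93*exp(c) - 2.36)^2 + 6.13*exp(c)/(1.98*exp(2*c) - 2.93*exp(c) - 2.36)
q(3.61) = 0.09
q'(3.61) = -0.09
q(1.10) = 3.41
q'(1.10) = -10.95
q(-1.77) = -1.96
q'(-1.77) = -0.10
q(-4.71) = -1.89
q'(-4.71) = -0.00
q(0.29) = -4.62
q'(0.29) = -8.31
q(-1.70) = -1.97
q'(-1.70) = -0.11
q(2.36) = 0.37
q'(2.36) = -0.46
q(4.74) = 0.03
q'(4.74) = -0.03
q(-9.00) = -1.89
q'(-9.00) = 0.00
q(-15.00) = -1.89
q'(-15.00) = 0.00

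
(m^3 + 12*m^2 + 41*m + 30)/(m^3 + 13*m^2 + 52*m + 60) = (m + 1)/(m + 2)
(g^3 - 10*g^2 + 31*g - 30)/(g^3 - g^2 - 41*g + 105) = (g - 2)/(g + 7)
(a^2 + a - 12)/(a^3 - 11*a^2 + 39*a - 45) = (a + 4)/(a^2 - 8*a + 15)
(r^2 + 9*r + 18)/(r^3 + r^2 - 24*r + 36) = (r + 3)/(r^2 - 5*r + 6)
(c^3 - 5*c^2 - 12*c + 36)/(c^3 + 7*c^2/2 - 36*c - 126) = 2*(c^2 + c - 6)/(2*c^2 + 19*c + 42)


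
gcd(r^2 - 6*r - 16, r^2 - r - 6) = r + 2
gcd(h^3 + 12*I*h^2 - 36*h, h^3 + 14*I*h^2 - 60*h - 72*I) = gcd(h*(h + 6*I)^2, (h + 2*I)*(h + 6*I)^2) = h^2 + 12*I*h - 36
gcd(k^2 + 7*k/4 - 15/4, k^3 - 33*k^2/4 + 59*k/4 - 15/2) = k - 5/4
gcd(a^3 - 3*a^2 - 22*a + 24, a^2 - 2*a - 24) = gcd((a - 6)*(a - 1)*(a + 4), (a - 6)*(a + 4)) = a^2 - 2*a - 24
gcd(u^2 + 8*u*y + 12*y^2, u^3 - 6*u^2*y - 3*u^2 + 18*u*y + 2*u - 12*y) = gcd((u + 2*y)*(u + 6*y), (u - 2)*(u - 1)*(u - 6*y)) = 1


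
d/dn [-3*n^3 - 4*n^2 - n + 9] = -9*n^2 - 8*n - 1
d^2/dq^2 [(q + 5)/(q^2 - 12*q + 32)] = 2*((7 - 3*q)*(q^2 - 12*q + 32) + 4*(q - 6)^2*(q + 5))/(q^2 - 12*q + 32)^3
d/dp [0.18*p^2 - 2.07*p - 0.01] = 0.36*p - 2.07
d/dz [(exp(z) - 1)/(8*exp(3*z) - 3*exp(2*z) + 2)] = (6*(1 - exp(z))*(4*exp(z) - 1)*exp(z) + 8*exp(3*z) - 3*exp(2*z) + 2)*exp(z)/(8*exp(3*z) - 3*exp(2*z) + 2)^2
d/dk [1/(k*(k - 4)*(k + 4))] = (16 - 3*k^2)/(k^2*(k^4 - 32*k^2 + 256))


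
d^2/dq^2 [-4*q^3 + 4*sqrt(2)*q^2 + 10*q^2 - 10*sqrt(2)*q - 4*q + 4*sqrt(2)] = -24*q + 8*sqrt(2) + 20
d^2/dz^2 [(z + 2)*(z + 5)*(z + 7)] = 6*z + 28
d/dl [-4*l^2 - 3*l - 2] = -8*l - 3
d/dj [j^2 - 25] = 2*j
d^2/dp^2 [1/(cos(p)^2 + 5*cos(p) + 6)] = (-4*sin(p)^4 + 3*sin(p)^2 + 195*cos(p)/4 - 15*cos(3*p)/4 + 39)/((cos(p) + 2)^3*(cos(p) + 3)^3)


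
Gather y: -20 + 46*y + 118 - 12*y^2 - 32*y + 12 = -12*y^2 + 14*y + 110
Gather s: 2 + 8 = 10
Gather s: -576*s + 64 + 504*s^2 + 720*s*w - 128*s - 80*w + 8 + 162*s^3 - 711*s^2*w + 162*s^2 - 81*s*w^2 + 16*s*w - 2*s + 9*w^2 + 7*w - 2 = 162*s^3 + s^2*(666 - 711*w) + s*(-81*w^2 + 736*w - 706) + 9*w^2 - 73*w + 70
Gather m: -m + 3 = 3 - m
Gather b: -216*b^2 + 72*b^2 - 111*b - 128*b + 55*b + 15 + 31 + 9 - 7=-144*b^2 - 184*b + 48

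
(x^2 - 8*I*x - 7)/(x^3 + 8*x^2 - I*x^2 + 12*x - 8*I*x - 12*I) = (x - 7*I)/(x^2 + 8*x + 12)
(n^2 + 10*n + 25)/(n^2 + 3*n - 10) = (n + 5)/(n - 2)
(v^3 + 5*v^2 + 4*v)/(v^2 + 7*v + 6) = v*(v + 4)/(v + 6)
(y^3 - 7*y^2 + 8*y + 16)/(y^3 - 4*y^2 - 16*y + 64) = (y + 1)/(y + 4)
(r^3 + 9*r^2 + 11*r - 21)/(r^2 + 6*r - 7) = r + 3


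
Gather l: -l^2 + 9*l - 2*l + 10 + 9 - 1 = -l^2 + 7*l + 18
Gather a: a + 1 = a + 1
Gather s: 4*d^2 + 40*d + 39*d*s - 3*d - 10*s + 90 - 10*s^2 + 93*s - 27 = 4*d^2 + 37*d - 10*s^2 + s*(39*d + 83) + 63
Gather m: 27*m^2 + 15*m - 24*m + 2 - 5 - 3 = 27*m^2 - 9*m - 6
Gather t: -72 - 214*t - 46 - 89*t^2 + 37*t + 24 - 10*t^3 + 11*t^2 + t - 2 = -10*t^3 - 78*t^2 - 176*t - 96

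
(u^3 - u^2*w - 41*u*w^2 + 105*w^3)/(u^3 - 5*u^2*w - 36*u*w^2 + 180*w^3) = (u^2 + 4*u*w - 21*w^2)/(u^2 - 36*w^2)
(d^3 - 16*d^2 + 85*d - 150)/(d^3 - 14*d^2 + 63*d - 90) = (d - 5)/(d - 3)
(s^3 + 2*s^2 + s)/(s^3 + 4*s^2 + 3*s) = (s + 1)/(s + 3)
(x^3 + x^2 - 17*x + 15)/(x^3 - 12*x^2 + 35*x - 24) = (x + 5)/(x - 8)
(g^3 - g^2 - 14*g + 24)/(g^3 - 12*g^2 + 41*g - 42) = (g + 4)/(g - 7)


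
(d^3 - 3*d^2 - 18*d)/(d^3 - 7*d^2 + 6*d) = (d + 3)/(d - 1)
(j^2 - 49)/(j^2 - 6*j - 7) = (j + 7)/(j + 1)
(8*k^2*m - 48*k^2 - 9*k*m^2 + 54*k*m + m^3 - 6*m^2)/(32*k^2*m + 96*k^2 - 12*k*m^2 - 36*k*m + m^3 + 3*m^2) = (k*m - 6*k - m^2 + 6*m)/(4*k*m + 12*k - m^2 - 3*m)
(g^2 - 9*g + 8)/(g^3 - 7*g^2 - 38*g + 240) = (g - 1)/(g^2 + g - 30)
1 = 1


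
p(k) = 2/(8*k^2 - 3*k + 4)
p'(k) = 2*(3 - 16*k)/(8*k^2 - 3*k + 4)^2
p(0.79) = 0.30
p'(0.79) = -0.44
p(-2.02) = 0.05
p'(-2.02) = 0.04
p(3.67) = 0.02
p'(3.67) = -0.01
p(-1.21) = 0.10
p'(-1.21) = 0.12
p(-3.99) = 0.01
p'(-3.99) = 0.01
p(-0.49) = 0.27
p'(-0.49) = 0.40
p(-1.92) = 0.05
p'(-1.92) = 0.04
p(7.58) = 0.00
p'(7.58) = -0.00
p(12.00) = 0.00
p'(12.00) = 0.00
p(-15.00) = 0.00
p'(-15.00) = 0.00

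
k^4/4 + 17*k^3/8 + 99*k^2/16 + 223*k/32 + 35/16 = (k/4 + 1/2)*(k + 1/2)*(k + 5/2)*(k + 7/2)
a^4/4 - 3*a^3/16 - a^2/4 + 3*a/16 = a*(a/4 + 1/4)*(a - 1)*(a - 3/4)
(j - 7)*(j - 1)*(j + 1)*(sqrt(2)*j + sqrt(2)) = sqrt(2)*j^4 - 6*sqrt(2)*j^3 - 8*sqrt(2)*j^2 + 6*sqrt(2)*j + 7*sqrt(2)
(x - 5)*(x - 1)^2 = x^3 - 7*x^2 + 11*x - 5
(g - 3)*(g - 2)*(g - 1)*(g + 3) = g^4 - 3*g^3 - 7*g^2 + 27*g - 18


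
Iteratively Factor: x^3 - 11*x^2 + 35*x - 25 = (x - 5)*(x^2 - 6*x + 5) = (x - 5)^2*(x - 1)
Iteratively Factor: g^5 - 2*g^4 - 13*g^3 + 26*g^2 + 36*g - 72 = (g + 2)*(g^4 - 4*g^3 - 5*g^2 + 36*g - 36) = (g - 2)*(g + 2)*(g^3 - 2*g^2 - 9*g + 18) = (g - 2)*(g + 2)*(g + 3)*(g^2 - 5*g + 6) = (g - 3)*(g - 2)*(g + 2)*(g + 3)*(g - 2)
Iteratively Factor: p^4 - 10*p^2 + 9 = (p - 1)*(p^3 + p^2 - 9*p - 9) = (p - 1)*(p + 3)*(p^2 - 2*p - 3) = (p - 3)*(p - 1)*(p + 3)*(p + 1)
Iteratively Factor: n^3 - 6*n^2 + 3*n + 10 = (n + 1)*(n^2 - 7*n + 10) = (n - 5)*(n + 1)*(n - 2)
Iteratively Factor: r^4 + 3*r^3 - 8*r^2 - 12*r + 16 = (r + 4)*(r^3 - r^2 - 4*r + 4) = (r + 2)*(r + 4)*(r^2 - 3*r + 2) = (r - 2)*(r + 2)*(r + 4)*(r - 1)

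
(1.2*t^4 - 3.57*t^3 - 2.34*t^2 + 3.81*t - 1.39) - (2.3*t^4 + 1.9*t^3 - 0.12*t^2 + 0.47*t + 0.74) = -1.1*t^4 - 5.47*t^3 - 2.22*t^2 + 3.34*t - 2.13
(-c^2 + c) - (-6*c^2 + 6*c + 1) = 5*c^2 - 5*c - 1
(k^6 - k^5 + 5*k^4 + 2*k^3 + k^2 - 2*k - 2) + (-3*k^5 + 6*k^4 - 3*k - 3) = k^6 - 4*k^5 + 11*k^4 + 2*k^3 + k^2 - 5*k - 5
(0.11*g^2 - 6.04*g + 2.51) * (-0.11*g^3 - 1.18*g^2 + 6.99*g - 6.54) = -0.0121*g^5 + 0.5346*g^4 + 7.62*g^3 - 45.9008*g^2 + 57.0465*g - 16.4154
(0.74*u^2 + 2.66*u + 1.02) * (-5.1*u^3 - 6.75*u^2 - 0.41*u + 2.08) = -3.774*u^5 - 18.561*u^4 - 23.4604*u^3 - 6.4364*u^2 + 5.1146*u + 2.1216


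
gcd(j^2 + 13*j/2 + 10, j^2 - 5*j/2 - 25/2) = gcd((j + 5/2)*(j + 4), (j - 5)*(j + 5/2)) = j + 5/2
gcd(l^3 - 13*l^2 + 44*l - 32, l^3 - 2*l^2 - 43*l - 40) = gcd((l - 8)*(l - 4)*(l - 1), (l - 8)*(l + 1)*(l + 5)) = l - 8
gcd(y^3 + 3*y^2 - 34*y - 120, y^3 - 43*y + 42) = y - 6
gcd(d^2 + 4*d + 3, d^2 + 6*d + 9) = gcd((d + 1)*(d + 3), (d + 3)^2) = d + 3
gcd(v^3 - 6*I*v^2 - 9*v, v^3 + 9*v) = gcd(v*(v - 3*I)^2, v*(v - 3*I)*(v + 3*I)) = v^2 - 3*I*v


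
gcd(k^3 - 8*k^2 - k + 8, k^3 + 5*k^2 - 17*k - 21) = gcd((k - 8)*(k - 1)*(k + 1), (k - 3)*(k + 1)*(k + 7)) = k + 1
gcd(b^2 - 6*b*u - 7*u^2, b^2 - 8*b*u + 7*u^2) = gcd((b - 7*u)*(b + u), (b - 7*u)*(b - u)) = -b + 7*u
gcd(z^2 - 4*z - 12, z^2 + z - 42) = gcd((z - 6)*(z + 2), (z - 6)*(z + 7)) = z - 6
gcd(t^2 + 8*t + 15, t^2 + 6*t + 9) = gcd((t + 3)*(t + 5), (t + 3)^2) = t + 3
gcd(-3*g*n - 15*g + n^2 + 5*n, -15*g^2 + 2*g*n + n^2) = 3*g - n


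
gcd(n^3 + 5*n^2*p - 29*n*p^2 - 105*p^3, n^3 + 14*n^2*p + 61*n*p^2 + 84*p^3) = n^2 + 10*n*p + 21*p^2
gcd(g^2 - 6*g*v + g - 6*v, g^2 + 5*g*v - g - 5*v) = 1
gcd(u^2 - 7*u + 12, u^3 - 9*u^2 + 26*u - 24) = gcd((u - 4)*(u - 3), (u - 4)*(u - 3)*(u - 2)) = u^2 - 7*u + 12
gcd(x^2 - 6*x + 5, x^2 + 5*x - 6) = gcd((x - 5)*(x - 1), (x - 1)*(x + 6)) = x - 1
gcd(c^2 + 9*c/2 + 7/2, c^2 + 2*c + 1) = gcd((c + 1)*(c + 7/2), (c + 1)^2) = c + 1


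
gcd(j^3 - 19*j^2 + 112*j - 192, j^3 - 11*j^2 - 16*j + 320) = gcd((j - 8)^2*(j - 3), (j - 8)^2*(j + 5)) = j^2 - 16*j + 64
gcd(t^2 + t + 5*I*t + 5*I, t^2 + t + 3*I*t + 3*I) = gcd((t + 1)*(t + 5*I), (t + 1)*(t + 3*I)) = t + 1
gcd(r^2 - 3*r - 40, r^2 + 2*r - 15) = r + 5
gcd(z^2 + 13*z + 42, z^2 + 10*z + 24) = z + 6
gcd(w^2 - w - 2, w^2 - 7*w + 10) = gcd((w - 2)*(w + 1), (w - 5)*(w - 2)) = w - 2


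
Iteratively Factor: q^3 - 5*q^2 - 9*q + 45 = (q - 3)*(q^2 - 2*q - 15) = (q - 3)*(q + 3)*(q - 5)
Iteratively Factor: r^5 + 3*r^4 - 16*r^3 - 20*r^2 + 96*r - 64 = (r + 4)*(r^4 - r^3 - 12*r^2 + 28*r - 16) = (r - 1)*(r + 4)*(r^3 - 12*r + 16) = (r - 1)*(r + 4)^2*(r^2 - 4*r + 4) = (r - 2)*(r - 1)*(r + 4)^2*(r - 2)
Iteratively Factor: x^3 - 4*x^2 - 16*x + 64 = (x - 4)*(x^2 - 16) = (x - 4)*(x + 4)*(x - 4)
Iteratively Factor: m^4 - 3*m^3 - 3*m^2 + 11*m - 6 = (m + 2)*(m^3 - 5*m^2 + 7*m - 3) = (m - 1)*(m + 2)*(m^2 - 4*m + 3) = (m - 3)*(m - 1)*(m + 2)*(m - 1)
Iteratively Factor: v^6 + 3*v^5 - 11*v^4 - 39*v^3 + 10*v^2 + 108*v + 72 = (v - 2)*(v^5 + 5*v^4 - v^3 - 41*v^2 - 72*v - 36) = (v - 2)*(v + 2)*(v^4 + 3*v^3 - 7*v^2 - 27*v - 18) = (v - 2)*(v + 2)^2*(v^3 + v^2 - 9*v - 9) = (v - 2)*(v + 1)*(v + 2)^2*(v^2 - 9) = (v - 2)*(v + 1)*(v + 2)^2*(v + 3)*(v - 3)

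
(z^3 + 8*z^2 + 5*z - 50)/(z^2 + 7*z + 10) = (z^2 + 3*z - 10)/(z + 2)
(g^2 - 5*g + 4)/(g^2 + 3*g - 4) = (g - 4)/(g + 4)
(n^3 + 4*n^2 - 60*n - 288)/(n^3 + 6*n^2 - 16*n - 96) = (n^2 - 2*n - 48)/(n^2 - 16)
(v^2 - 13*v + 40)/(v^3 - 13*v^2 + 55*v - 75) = (v - 8)/(v^2 - 8*v + 15)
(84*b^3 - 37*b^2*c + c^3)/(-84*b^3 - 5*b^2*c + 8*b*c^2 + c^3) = (-4*b + c)/(4*b + c)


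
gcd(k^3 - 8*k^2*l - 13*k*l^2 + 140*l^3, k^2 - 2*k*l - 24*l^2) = k + 4*l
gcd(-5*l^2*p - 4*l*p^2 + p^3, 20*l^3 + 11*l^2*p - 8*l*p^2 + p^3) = -5*l^2 - 4*l*p + p^2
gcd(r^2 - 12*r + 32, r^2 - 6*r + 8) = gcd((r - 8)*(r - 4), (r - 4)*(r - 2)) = r - 4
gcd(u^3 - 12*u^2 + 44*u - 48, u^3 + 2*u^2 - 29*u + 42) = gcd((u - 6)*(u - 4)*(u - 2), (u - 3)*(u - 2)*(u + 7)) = u - 2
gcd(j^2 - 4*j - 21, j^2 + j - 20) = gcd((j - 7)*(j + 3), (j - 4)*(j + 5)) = 1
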